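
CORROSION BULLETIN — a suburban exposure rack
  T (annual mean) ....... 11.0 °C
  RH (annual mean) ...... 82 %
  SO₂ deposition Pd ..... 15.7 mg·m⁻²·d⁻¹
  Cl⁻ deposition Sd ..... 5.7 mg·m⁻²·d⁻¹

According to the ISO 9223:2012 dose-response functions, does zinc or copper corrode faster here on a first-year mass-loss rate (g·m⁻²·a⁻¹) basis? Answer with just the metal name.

copper

zinc: temperature factor f = -0.071·(1.0) = -0.0710
  sulphur-dioxide contribution → 1.754 μm/a
  chloride contribution → 0.2317 μm/a
  ⇒ r_corr(zinc) = 1.986 μm/a
  mass loss = 1.986 μm/a × 7.14 g/cm³ = 14.18 g·m⁻²·a⁻¹
copper: temperature factor f = -0.080·(1.0) = -0.0800
  sulphur-dioxide contribution → 1.264 μm/a
  chloride contribution → 0.5382 μm/a
  total first-year rate 1.802 μm/a
  mass loss = 1.802 μm/a × 8.96 g/cm³ = 16.14 g·m⁻²·a⁻¹
Ordering by g·m⁻²·a⁻¹: copper (16.1) > zinc (14.2)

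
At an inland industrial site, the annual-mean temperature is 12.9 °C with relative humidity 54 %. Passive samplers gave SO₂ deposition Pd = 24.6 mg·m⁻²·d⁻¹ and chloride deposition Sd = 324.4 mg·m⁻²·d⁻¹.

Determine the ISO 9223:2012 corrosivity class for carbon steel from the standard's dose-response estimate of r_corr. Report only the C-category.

carbon steel: f(T) = -0.054·(T−10) [T>10 °C] = -0.1566
  SO₂ term: 1.77·24.6^0.52·exp(0.02·54-0.1566) = 23.57
  Sd branch = 0.102·Sd^0.62·e^(0.033·RH+0.04·T) = 36.6 μm/a
  r_corr = 23.57 + 36.6 = 60.17 μm/a
ISO 9223 Table 2 (carbon steel): 50 < 60.2 ≤ 80 μm/a ⇒ C4

C4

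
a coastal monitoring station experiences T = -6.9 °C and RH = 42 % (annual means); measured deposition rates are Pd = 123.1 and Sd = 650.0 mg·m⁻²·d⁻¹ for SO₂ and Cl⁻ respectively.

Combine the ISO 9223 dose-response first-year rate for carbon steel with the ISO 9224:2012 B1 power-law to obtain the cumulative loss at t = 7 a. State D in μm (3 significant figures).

D(7) = 58.5 μm

carbon steel: f(T) = +0.150·(T−10) [T≤10 °C] = -2.5350
  sulphur-dioxide contribution → 3.97 μm/a
  chloride contribution → 17.17 μm/a
  total first-year rate 21.14 μm/a
Long-term exponent b (ISO 9224 Table 2, B1) = 0.523
  D(7) = 21.14 × 7^0.523 = 21.14 × 2.767 = 58.48 μm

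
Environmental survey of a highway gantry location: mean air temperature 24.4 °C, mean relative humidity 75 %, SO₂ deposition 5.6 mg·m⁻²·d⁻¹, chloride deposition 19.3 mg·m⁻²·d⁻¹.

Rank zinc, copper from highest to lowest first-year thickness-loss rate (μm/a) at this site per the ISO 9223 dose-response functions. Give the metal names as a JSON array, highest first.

["zinc", "copper"]

zinc: f(T) = -0.071·(T−10) [T>10 °C] = -1.0224
  sulphur-dioxide contribution → 0.312 μm/a
  chloride contribution → 1.371 μm/a
  total first-year rate 1.683 μm/a
copper: temperature factor f = -0.080·(14.4) = -1.1520
  sulphur-dioxide contribution → 0.2189 μm/a
  chloride contribution → 1.121 μm/a
  ⇒ r_corr(copper) = 1.34 μm/a
Ordering by μm/a: zinc (1.68) > copper (1.34)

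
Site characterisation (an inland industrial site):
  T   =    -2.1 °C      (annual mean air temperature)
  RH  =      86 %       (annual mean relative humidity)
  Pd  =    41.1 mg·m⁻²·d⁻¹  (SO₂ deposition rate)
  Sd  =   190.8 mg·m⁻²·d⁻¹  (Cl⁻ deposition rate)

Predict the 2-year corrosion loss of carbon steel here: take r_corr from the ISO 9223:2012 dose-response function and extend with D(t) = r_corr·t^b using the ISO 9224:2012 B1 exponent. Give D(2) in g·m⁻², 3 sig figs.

D(2) = 594 g·m⁻²

carbon steel: temperature factor f = +0.150·(-12.1) = -1.8150
  Pd branch = 1.77·Pd^0.52·e^(0.02·RH+f) = 11.12 μm/a
  Cl⁻ term: 0.102·190.8^0.62·exp(0.033·86+0.04·-2.1) = 41.55
  r_corr = 11.12 + 41.55 = 52.67 μm/a
Power-law: D(2) = r_corr · 2^0.523
  D(2) = 52.67 × 2^0.523 = 52.67 × 1.437 = 75.68 μm
  Mass loss = 75.68 μm × 7.85 g/cm³ = 594.1 g·m⁻²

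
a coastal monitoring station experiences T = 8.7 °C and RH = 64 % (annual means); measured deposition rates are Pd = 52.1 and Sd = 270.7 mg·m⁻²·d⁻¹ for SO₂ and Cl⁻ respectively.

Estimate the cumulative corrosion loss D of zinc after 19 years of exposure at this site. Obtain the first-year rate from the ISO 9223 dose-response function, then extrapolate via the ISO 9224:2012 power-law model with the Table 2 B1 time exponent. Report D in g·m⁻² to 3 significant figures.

zinc: temperature factor f = +0.038·(-1.3) = -0.0494
  Pd branch = 0.0129·Pd^0.44·e^(0.046·RH+f) = 1.328 μm/a
  Cl⁻ term: 0.0175·270.7^0.57·exp(0.008·64+0.085·8.7) = 1.49
  sum: 1.328 + 1.49 → r_corr = 2.817 μm/a
Power-law: D(19) = r_corr · 19^0.813
  D(19) = 2.817 × 19^0.813 = 2.817 × 10.96 = 30.87 μm
  Mass loss = 30.87 μm × 7.14 g/cm³ = 220.4 g·m⁻²

D(19) = 220 g·m⁻²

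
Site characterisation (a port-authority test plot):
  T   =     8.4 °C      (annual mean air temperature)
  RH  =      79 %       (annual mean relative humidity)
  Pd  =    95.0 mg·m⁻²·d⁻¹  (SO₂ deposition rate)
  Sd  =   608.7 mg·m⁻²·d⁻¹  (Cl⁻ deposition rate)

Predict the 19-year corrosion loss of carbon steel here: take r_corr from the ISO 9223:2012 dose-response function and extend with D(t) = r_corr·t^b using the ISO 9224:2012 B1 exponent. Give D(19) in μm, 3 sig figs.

D(19) = 817 μm

carbon steel: f(T) = +0.150·(T−10) [T≤10 °C] = -0.2400
  SO₂ term: 1.77·95.0^0.52·exp(0.02·79-0.2400) = 72.17
  Sd branch = 0.102·Sd^0.62·e^(0.033·RH+0.04·T) = 103.1 μm/a
  sum: 72.17 + 103.1 → r_corr = 175.2 μm/a
Power-law: D(19) = r_corr · 19^0.523
  D(19) = 175.2 × 19^0.523 = 175.2 × 4.664 = 817.3 μm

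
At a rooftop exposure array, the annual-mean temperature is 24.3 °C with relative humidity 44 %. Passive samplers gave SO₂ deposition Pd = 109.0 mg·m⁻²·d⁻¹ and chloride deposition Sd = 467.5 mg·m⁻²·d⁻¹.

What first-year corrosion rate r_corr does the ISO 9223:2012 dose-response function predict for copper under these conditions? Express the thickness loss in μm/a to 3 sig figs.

r_corr = 0.941 μm/a

copper: temperature factor f = -0.080·(14.3) = -1.1440
  SO₂ term: 0.0053·109.0^0.26·exp(0.059·44-1.1440) = 0.07667
  Cl⁻ term: 0.01025·467.5^0.27·exp(0.036·44+0.049·24.3) = 0.8642
  sum: 0.07667 + 0.8642 → r_corr = 0.9408 μm/a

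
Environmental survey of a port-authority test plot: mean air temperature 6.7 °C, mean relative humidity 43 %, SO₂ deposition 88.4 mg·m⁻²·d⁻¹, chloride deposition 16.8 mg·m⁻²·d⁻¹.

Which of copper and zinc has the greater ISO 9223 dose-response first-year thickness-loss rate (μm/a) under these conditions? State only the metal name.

zinc

copper: T≤10 °C ⇒ hinge +0.126·(6.7−10) = -0.4158
  SO₂ term: 0.0053·88.4^0.26·exp(0.059·43-0.4158) = 0.1418
  Sd branch = 0.01025·Sd^0.27·e^(0.036·RH+0.049·T) = 0.1434 μm/a
  sum: 0.1418 + 0.1434 → r_corr = 0.2851 μm/a
zinc: f(T) = +0.038·(T−10) [T≤10 °C] = -0.1254
  SO₂ term: 0.0129·88.4^0.44·exp(0.046·43-0.1254) = 0.591
  Sd branch = 0.0175·Sd^0.57·e^(0.008·RH+0.085·T) = 0.2179 μm/a
  r_corr = 0.591 + 0.2179 = 0.8089 μm/a
Ordering by μm/a: zinc (0.809) > copper (0.285)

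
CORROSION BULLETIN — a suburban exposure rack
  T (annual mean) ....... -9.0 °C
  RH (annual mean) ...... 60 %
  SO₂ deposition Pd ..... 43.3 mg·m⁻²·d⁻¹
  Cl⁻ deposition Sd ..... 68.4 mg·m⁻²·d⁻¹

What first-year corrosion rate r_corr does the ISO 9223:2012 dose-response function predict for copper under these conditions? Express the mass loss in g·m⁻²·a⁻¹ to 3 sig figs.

copper: temperature factor f = +0.126·(-19.0) = -2.3940
  sulphur-dioxide contribution → 0.04441 μm/a
  chloride contribution → 0.179 μm/a
  ⇒ r_corr(copper) = 0.2234 μm/a
Convert to mass loss: 0.2234 μm/a × 8.96 g/cm³ = 2.001 g·m⁻²·a⁻¹

r_corr = 2.00 g·m⁻²·a⁻¹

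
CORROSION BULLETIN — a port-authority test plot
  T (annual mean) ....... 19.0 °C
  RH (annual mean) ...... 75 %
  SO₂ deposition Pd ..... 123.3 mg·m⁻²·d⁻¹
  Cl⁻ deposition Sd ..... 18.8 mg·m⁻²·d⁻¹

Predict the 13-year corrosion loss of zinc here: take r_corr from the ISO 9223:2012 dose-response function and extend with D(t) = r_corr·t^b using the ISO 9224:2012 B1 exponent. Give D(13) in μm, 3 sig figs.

D(13) = 21.2 μm

zinc: T>10 °C ⇒ hinge -0.071·(19.0−10) = -0.6390
  Pd branch = 0.0129·Pd^0.44·e^(0.046·RH+f) = 1.784 μm/a
  Cl⁻ term: 0.0175·18.8^0.57·exp(0.008·75+0.085·19.0) = 0.8536
  sum: 1.784 + 0.8536 → r_corr = 2.638 μm/a
Long-term exponent b (ISO 9224 Table 2, B1) = 0.813
  D(13) = 2.638 × 13^0.813 = 2.638 × 8.047 = 21.23 μm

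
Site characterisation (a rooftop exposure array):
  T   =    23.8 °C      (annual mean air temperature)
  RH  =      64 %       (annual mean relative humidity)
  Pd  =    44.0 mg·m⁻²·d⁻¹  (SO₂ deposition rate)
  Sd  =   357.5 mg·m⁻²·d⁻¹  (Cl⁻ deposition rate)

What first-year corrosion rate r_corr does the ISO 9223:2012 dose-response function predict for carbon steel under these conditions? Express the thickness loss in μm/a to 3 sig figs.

carbon steel: temperature factor f = -0.054·(13.8) = -0.7452
  SO₂ term: 1.77·44.0^0.52·exp(0.02·64-0.7452) = 21.62
  Sd branch = 0.102·Sd^0.62·e^(0.033·RH+0.04·T) = 83.62 μm/a
  r_corr = 21.62 + 83.62 = 105.2 μm/a

r_corr = 105 μm/a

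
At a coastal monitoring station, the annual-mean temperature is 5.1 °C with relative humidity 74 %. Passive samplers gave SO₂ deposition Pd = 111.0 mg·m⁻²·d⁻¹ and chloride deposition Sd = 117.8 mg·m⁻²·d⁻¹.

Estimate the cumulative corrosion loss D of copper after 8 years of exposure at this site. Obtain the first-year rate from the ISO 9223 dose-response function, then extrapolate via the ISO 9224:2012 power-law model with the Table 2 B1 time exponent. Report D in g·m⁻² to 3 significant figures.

copper: temperature factor f = +0.126·(-4.9) = -0.6174
  sulphur-dioxide contribution → 0.7657 μm/a
  chloride contribution → 0.6846 μm/a
  total first-year rate 1.45 μm/a
Power-law: D(8) = r_corr · 8^0.667
  D(8) = 1.45 × 8^0.667 = 1.45 × 4.003 = 5.805 μm
  Mass loss = 5.805 μm × 8.96 g/cm³ = 52.01 g·m⁻²

D(8) = 52.0 g·m⁻²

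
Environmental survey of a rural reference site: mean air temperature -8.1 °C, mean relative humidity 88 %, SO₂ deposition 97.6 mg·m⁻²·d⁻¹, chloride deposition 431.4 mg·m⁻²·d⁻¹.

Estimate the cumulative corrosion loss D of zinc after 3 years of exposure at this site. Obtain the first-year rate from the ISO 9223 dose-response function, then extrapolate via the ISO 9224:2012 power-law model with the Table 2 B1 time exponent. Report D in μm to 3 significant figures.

zinc: f(T) = +0.038·(T−10) [T≤10 °C] = -0.6878
  Pd branch = 0.0129·Pd^0.44·e^(0.046·RH+f) = 2.788 μm/a
  Cl⁻ term: 0.0175·431.4^0.57·exp(0.008·88+0.085·-8.1) = 0.5645
  r_corr = 2.788 + 0.5645 = 3.352 μm/a
Long-term exponent b (ISO 9224 Table 2, B1) = 0.813
  D(3) = 3.352 × 3^0.813 = 3.352 × 2.443 = 8.189 μm

D(3) = 8.19 μm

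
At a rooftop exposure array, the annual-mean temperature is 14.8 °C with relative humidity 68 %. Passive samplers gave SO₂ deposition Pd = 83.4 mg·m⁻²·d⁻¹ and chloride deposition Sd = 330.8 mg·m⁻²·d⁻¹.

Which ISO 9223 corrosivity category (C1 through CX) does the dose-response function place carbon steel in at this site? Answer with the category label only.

carbon steel: temperature factor f = -0.054·(4.8) = -0.2592
  SO₂ term: 1.77·83.4^0.52·exp(0.02·68-0.2592) = 53.09
  Sd branch = 0.102·Sd^0.62·e^(0.033·RH+0.04·T) = 63.44 μm/a
  r_corr = 53.09 + 63.44 = 116.5 μm/a
Category bounds: 80…200 μm/a bracket r_corr ⇒ C5

C5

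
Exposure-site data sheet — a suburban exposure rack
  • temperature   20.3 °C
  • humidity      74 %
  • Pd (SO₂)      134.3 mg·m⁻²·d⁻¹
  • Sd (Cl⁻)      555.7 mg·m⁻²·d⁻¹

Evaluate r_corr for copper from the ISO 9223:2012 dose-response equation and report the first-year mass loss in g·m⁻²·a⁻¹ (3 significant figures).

r_corr = 25.5 g·m⁻²·a⁻¹

copper: T>10 °C ⇒ hinge -0.080·(20.3−10) = -0.8240
  SO₂ term: 0.0053·134.3^0.26·exp(0.059·74-0.8240) = 0.6544
  Cl⁻ term: 0.01025·555.7^0.27·exp(0.036·74+0.049·20.3) = 2.192
  sum: 0.6544 + 2.192 → r_corr = 2.846 μm/a
Convert to mass loss: 2.846 μm/a × 8.96 g/cm³ = 25.5 g·m⁻²·a⁻¹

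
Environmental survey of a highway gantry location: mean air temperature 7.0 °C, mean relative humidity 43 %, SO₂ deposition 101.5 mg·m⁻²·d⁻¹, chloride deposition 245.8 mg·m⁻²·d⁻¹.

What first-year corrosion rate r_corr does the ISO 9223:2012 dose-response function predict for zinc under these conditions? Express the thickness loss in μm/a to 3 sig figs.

r_corr = 1.67 μm/a

zinc: temperature factor f = +0.038·(-3.0) = -0.1140
  sulphur-dioxide contribution → 0.6353 μm/a
  chloride contribution → 1.032 μm/a
  total first-year rate 1.667 μm/a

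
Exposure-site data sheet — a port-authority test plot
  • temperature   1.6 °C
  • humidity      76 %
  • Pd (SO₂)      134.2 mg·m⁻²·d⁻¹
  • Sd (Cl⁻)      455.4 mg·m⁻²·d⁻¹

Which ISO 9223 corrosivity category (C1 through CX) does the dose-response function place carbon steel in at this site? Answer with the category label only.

carbon steel: temperature factor f = +0.150·(-8.4) = -1.2600
  sulphur-dioxide contribution → 29.33 μm/a
  chloride contribution → 59.4 μm/a
  total first-year rate 88.73 μm/a
88.7 μm/a falls in (80, 200] for carbon steel → category C5

C5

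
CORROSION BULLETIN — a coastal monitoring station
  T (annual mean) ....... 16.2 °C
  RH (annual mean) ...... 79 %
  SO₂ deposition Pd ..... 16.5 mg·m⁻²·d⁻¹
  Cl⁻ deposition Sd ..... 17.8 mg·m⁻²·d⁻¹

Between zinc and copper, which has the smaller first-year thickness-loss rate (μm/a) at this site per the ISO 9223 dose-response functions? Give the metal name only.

zinc: T>10 °C ⇒ hinge -0.071·(16.2−10) = -0.4402
  sulphur-dioxide contribution → 1.08 μm/a
  chloride contribution → 0.6734 μm/a
  total first-year rate 1.753 μm/a
copper: temperature factor f = -0.080·(6.2) = -0.4960
  sulphur-dioxide contribution → 0.7074 μm/a
  chloride contribution → 0.8476 μm/a
  total first-year rate 1.555 μm/a
Ordering by μm/a: zinc (1.75) > copper (1.56)

copper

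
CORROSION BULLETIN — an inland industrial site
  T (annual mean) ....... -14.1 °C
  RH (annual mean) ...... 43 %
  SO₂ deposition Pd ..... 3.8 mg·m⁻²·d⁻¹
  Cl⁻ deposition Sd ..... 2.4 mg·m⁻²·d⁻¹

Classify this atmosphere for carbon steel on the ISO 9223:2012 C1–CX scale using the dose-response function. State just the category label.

C1

carbon steel: temperature factor f = +0.150·(-24.1) = -3.6150
  sulphur-dioxide contribution → 0.2254 μm/a
  chloride contribution → 0.4127 μm/a
  total first-year rate 0.6381 μm/a
ISO 9223 Table 2 (carbon steel): 0 < 0.638 ≤ 1.3 μm/a ⇒ C1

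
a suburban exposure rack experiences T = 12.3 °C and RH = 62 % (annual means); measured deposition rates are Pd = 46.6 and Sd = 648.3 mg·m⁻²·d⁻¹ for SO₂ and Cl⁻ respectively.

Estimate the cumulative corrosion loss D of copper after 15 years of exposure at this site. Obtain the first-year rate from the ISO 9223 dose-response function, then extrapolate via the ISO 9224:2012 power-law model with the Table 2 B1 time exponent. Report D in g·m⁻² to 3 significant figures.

copper: T>10 °C ⇒ hinge -0.080·(12.3−10) = -0.1840
  Pd branch = 0.0053·Pd^0.26·e^(0.059·RH+f) = 0.4643 μm/a
  Cl⁻ term: 0.01025·648.3^0.27·exp(0.036·62+0.049·12.3) = 1.002
  r_corr = 0.4643 + 1.002 = 1.467 μm/a
Long-term exponent b (ISO 9224 Table 2, B1) = 0.667
  D(15) = 1.467 × 15^0.667 = 1.467 × 6.088 = 8.928 μm
  Mass loss = 8.928 μm × 8.96 g/cm³ = 80 g·m⁻²

D(15) = 80.0 g·m⁻²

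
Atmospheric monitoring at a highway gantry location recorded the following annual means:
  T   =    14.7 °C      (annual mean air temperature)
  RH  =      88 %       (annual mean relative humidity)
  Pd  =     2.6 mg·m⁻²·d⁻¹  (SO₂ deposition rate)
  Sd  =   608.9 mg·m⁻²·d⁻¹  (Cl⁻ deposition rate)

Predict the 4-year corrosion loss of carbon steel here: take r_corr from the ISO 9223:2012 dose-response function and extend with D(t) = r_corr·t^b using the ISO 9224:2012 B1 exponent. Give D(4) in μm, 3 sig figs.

D(4) = 396 μm

carbon steel: temperature factor f = -0.054·(4.7) = -0.2538
  SO₂ term: 1.77·2.6^0.52·exp(0.02·88-0.2538) = 13.12
  Cl⁻ term: 0.102·608.9^0.62·exp(0.033·88+0.04·14.7) = 178.5
  r_corr = 13.12 + 178.5 = 191.6 μm/a
Long-term exponent b (ISO 9224 Table 2, B1) = 0.523
  D(4) = 191.6 × 4^0.523 = 191.6 × 2.065 = 395.6 μm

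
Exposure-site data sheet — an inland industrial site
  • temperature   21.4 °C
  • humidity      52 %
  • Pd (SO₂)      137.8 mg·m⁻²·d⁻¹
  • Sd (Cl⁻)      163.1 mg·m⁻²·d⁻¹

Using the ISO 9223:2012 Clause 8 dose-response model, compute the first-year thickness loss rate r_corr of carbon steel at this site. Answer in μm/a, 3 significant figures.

carbon steel: f(T) = -0.054·(T−10) [T>10 °C] = -0.6156
  SO₂ term: 1.77·137.8^0.52·exp(0.02·52-0.6156) = 35.05
  Cl⁻ term: 0.102·163.1^0.62·exp(0.033·52+0.04·21.4) = 31.43
  sum: 35.05 + 31.43 → r_corr = 66.48 μm/a

r_corr = 66.5 μm/a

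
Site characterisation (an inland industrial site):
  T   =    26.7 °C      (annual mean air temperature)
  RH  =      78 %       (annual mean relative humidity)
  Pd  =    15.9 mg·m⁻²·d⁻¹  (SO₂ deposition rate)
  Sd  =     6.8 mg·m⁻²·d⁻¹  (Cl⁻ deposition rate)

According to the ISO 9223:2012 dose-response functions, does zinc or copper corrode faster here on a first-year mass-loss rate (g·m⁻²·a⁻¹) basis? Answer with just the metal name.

zinc: f(T) = -0.071·(T−10) [T>10 °C] = -1.1857
  SO₂ term: 0.0129·15.9^0.44·exp(0.046·78-1.1857) = 0.4814
  Cl⁻ term: 0.0175·6.8^0.57·exp(0.008·78+0.085·26.7) = 0.9423
  r_corr = 0.4814 + 0.9423 = 1.424 μm/a
  mass loss = 1.424 μm/a × 7.14 g/cm³ = 10.17 g·m⁻²·a⁻¹
copper: T>10 °C ⇒ hinge -0.080·(26.7−10) = -1.3360
  SO₂ term: 0.0053·15.9^0.26·exp(0.059·78-1.3360) = 0.2851
  Cl⁻ term: 0.01025·6.8^0.27·exp(0.036·78+0.049·26.7) = 1.055
  r_corr = 0.2851 + 1.055 = 1.34 μm/a
  mass loss = 1.34 μm/a × 8.96 g/cm³ = 12.01 g·m⁻²·a⁻¹
Ordering by g·m⁻²·a⁻¹: copper (12) > zinc (10.2)

copper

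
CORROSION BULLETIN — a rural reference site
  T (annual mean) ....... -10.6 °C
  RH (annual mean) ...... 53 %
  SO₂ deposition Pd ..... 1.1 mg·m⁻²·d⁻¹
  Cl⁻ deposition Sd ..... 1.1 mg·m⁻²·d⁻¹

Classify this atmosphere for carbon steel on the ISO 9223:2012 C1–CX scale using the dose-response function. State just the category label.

C1

carbon steel: T≤10 °C ⇒ hinge +0.150·(-10.6−10) = -3.0900
  Pd branch = 1.77·Pd^0.52·e^(0.02·RH+f) = 0.2443 μm/a
  Cl⁻ term: 0.102·1.1^0.62·exp(0.033·53+0.04·-10.6) = 0.4071
  r_corr = 0.2443 + 0.4071 = 0.6514 μm/a
ISO 9223 Table 2 (carbon steel): 0 < 0.651 ≤ 1.3 μm/a ⇒ C1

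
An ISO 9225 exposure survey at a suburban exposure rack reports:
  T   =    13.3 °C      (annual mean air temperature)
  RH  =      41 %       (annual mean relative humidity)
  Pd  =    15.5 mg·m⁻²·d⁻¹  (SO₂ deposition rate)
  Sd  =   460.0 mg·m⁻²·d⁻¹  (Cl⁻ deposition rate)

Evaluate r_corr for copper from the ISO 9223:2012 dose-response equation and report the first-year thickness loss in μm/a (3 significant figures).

r_corr = 0.544 μm/a

copper: T>10 °C ⇒ hinge -0.080·(13.3−10) = -0.2640
  SO₂ term: 0.0053·15.5^0.26·exp(0.059·41-0.2640) = 0.09325
  Sd branch = 0.01025·Sd^0.27·e^(0.036·RH+0.049·T) = 0.4505 μm/a
  r_corr = 0.09325 + 0.4505 = 0.5438 μm/a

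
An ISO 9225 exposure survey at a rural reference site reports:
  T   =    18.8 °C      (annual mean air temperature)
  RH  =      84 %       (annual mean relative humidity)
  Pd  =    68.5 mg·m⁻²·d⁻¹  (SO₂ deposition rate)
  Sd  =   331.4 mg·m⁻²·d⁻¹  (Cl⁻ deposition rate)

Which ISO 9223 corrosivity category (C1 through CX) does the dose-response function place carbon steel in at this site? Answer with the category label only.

carbon steel: f(T) = -0.054·(T−10) [T>10 °C] = -0.4752
  Pd branch = 1.77·Pd^0.52·e^(0.02·RH+f) = 53.18 μm/a
  Cl⁻ term: 0.102·331.4^0.62·exp(0.033·84+0.04·18.8) = 126.4
  r_corr = 53.18 + 126.4 = 179.6 μm/a
180 μm/a falls in (80, 200] for carbon steel → category C5

C5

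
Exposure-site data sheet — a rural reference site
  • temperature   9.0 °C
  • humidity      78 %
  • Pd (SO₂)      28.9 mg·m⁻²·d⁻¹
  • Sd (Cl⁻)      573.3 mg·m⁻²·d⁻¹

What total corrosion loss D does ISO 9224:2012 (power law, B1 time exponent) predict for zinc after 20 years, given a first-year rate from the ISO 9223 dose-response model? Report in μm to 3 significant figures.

zinc: f(T) = +0.038·(T−10) [T≤10 °C] = -0.0380
  sulphur-dioxide contribution → 1.973 μm/a
  chloride contribution → 2.622 μm/a
  ⇒ r_corr(zinc) = 4.595 μm/a
Power-law: D(20) = r_corr · 20^0.813
  D(20) = 4.595 × 20^0.813 = 4.595 × 11.42 = 52.48 μm

D(20) = 52.5 μm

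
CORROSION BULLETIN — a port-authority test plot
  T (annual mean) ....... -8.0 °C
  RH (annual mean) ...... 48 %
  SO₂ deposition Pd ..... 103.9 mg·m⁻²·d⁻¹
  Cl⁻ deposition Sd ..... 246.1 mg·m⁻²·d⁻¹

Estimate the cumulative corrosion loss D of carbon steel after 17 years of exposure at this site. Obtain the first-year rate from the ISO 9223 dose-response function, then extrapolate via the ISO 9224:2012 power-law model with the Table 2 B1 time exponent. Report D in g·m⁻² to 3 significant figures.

D(17) = 499 g·m⁻²

carbon steel: f(T) = +0.150·(T−10) [T≤10 °C] = -2.7000
  sulphur-dioxide contribution → 3.475 μm/a
  chloride contribution → 10.97 μm/a
  total first-year rate 14.44 μm/a
ISO 9224: D(t) = r_corr · t^b with b = 0.523 (carbon steel, B1)
  D(17) = 14.44 × 17^0.523 = 14.44 × 4.401 = 63.55 μm
  Mass loss = 63.55 μm × 7.85 g/cm³ = 498.9 g·m⁻²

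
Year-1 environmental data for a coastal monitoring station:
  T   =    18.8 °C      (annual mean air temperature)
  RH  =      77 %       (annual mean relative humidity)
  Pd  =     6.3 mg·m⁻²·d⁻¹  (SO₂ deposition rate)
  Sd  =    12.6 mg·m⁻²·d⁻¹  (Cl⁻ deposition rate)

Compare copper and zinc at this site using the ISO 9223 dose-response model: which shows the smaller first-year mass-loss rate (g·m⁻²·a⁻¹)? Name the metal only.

copper: temperature factor f = -0.080·(8.8) = -0.7040
  Pd branch = 0.0053·Pd^0.26·e^(0.059·RH+f) = 0.3975 μm/a
  Cl⁻ term: 0.01025·12.6^0.27·exp(0.036·77+0.049·18.8) = 0.8161
  sum: 0.3975 + 0.8161 → r_corr = 1.214 μm/a
  mass loss = 1.214 μm/a × 8.96 g/cm³ = 10.87 g·m⁻²·a⁻¹
zinc: f(T) = -0.071·(T−10) [T>10 °C] = -0.6248
  Pd branch = 0.0129·Pd^0.44·e^(0.046·RH+f) = 0.5361 μm/a
  Sd branch = 0.0175·Sd^0.57·e^(0.008·RH+0.085·T) = 0.6789 μm/a
  sum: 0.5361 + 0.6789 → r_corr = 1.215 μm/a
  mass loss = 1.215 μm/a × 7.14 g/cm³ = 8.675 g·m⁻²·a⁻¹
Ordering by g·m⁻²·a⁻¹: copper (10.9) > zinc (8.67)

zinc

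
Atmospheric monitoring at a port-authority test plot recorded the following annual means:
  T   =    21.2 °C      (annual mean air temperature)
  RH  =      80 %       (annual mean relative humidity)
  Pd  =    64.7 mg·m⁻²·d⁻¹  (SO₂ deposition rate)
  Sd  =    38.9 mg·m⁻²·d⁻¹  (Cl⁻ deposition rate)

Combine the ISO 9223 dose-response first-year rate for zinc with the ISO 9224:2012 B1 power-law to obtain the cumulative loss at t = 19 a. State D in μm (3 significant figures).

zinc: f(T) = -0.071·(T−10) [T>10 °C] = -0.7952
  sulphur-dioxide contribution → 1.446 μm/a
  chloride contribution → 1.621 μm/a
  total first-year rate 3.068 μm/a
Long-term exponent b (ISO 9224 Table 2, B1) = 0.813
  D(19) = 3.068 × 19^0.813 = 3.068 × 10.96 = 33.61 μm

D(19) = 33.6 μm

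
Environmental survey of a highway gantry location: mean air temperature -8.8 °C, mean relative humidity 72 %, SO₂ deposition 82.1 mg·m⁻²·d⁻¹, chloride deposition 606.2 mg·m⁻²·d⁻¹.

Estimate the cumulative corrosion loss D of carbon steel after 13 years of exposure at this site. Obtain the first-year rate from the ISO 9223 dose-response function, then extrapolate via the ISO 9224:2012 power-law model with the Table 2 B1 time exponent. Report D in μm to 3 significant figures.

carbon steel: f(T) = +0.150·(T−10) [T≤10 °C] = -2.8200
  Pd branch = 1.77·Pd^0.52·e^(0.02·RH+f) = 4.407 μm/a
  Cl⁻ term: 0.102·606.2^0.62·exp(0.033·72+0.04·-8.8) = 41
  sum: 4.407 + 41 → r_corr = 45.41 μm/a
Long-term exponent b (ISO 9224 Table 2, B1) = 0.523
  D(13) = 45.41 × 13^0.523 = 45.41 × 3.825 = 173.7 μm

D(13) = 174 μm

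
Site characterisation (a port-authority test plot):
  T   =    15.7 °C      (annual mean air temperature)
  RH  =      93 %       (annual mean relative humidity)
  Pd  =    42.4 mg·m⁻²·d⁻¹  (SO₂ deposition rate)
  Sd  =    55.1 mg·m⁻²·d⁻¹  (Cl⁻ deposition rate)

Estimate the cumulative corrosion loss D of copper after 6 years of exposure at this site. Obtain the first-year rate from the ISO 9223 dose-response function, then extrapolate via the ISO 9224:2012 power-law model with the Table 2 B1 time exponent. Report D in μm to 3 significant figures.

D(6) = 13.2 μm

copper: T>10 °C ⇒ hinge -0.080·(15.7−10) = -0.4560
  Pd branch = 0.0053·Pd^0.26·e^(0.059·RH+f) = 2.149 μm/a
  Cl⁻ term: 0.01025·55.1^0.27·exp(0.036·93+0.049·15.7) = 1.858
  sum: 2.149 + 1.858 → r_corr = 4.007 μm/a
ISO 9224: D(t) = r_corr · t^b with b = 0.667 (copper, B1)
  D(6) = 4.007 × 6^0.667 = 4.007 × 3.304 = 13.24 μm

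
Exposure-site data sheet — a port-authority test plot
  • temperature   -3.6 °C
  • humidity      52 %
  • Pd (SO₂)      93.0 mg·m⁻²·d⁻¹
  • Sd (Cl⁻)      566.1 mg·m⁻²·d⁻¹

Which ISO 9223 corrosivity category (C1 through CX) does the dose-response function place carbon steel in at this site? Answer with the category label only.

carbon steel: T≤10 °C ⇒ hinge +0.150·(-3.6−10) = -2.0400
  Pd branch = 1.77·Pd^0.52·e^(0.02·RH+f) = 6.875 μm/a
  Cl⁻ term: 0.102·566.1^0.62·exp(0.033·52+0.04·-3.6) = 25.01
  r_corr = 6.875 + 25.01 = 31.88 μm/a
Category bounds: 25…50 μm/a bracket r_corr ⇒ C3

C3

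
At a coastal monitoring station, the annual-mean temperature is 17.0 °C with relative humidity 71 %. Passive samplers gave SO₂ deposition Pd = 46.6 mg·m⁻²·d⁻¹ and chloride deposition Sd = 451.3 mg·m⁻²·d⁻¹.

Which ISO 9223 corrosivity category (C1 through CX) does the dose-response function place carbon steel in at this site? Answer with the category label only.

carbon steel: temperature factor f = -0.054·(7.0) = -0.3780
  SO₂ term: 1.77·46.6^0.52·exp(0.02·71-0.3780) = 36.99
  Sd branch = 0.102·Sd^0.62·e^(0.033·RH+0.04·T) = 92.73 μm/a
  sum: 36.99 + 92.73 → r_corr = 129.7 μm/a
130 μm/a falls in (80, 200] for carbon steel → category C5

C5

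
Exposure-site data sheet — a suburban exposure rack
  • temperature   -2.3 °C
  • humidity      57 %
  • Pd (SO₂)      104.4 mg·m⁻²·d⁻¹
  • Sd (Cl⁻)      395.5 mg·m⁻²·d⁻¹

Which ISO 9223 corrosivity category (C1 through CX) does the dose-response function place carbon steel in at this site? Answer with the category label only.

carbon steel: T≤10 °C ⇒ hinge +0.150·(-2.3−10) = -1.8450
  SO₂ term: 1.77·104.4^0.52·exp(0.02·57-1.8450) = 9.807
  Cl⁻ term: 0.102·395.5^0.62·exp(0.033·57+0.04·-2.3) = 24.88
  r_corr = 9.807 + 24.88 = 34.68 μm/a
34.7 μm/a falls in (25, 50] for carbon steel → category C3

C3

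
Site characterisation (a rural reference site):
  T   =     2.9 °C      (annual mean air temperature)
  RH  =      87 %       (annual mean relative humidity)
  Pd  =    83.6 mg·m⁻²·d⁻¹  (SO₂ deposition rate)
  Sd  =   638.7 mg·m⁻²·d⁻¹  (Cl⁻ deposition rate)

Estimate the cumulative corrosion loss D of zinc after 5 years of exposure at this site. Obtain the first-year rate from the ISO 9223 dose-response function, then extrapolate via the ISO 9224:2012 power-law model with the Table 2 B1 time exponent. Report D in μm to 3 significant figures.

zinc: f(T) = +0.038·(T−10) [T≤10 °C] = -0.2698
  SO₂ term: 0.0129·83.6^0.44·exp(0.046·87-0.2698) = 3.778
  Sd branch = 0.0175·Sd^0.57·e^(0.008·RH+0.085·T) = 1.784 μm/a
  sum: 3.778 + 1.784 → r_corr = 5.562 μm/a
Power-law: D(5) = r_corr · 5^0.813
  D(5) = 5.562 × 5^0.813 = 5.562 × 3.701 = 20.58 μm

D(5) = 20.6 μm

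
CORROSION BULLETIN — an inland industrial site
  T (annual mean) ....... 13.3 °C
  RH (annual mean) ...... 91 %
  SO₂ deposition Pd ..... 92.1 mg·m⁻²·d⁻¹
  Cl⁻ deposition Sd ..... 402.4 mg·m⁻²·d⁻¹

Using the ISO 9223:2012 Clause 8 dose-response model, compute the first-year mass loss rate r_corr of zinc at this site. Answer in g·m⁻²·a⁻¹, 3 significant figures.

zinc: temperature factor f = -0.071·(3.3) = -0.2343
  SO₂ term: 0.0129·92.1^0.44·exp(0.046·91-0.2343) = 4.91
  Sd branch = 0.0175·Sd^0.57·e^(0.008·RH+0.085·T) = 3.426 μm/a
  r_corr = 4.91 + 3.426 = 8.336 μm/a
Convert to mass loss: 8.336 μm/a × 7.14 g/cm³ = 59.52 g·m⁻²·a⁻¹

r_corr = 59.5 g·m⁻²·a⁻¹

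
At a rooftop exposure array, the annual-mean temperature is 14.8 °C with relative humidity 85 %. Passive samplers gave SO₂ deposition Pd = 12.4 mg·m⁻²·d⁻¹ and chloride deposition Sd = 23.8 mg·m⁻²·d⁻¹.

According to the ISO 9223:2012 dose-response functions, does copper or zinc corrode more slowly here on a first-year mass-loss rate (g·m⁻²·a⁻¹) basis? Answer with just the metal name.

copper: T>10 °C ⇒ hinge -0.080·(14.8−10) = -0.3840
  Pd branch = 0.0053·Pd^0.26·e^(0.059·RH+f) = 1.047 μm/a
  Cl⁻ term: 0.01025·23.8^0.27·exp(0.036·85+0.049·14.8) = 1.062
  sum: 1.047 + 1.062 → r_corr = 2.109 μm/a
  mass loss = 2.109 μm/a × 8.96 g/cm³ = 18.9 g·m⁻²·a⁻¹
zinc: temperature factor f = -0.071·(4.8) = -0.3408
  Pd branch = 0.0129·Pd^0.44·e^(0.046·RH+f) = 1.386 μm/a
  Cl⁻ term: 0.0175·23.8^0.57·exp(0.008·85+0.085·14.8) = 0.7402
  sum: 1.386 + 0.7402 → r_corr = 2.126 μm/a
  mass loss = 2.126 μm/a × 7.14 g/cm³ = 15.18 g·m⁻²·a⁻¹
Ordering by g·m⁻²·a⁻¹: copper (18.9) > zinc (15.2)

zinc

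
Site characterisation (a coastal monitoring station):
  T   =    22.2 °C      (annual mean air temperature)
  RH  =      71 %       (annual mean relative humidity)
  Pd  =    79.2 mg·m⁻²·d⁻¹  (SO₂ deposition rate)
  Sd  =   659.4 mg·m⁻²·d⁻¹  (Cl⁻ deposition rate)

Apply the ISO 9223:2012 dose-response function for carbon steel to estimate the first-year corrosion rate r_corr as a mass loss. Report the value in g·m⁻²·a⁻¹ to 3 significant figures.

carbon steel: f(T) = -0.054·(T−10) [T>10 °C] = -0.6588
  sulphur-dioxide contribution → 36.8 μm/a
  chloride contribution → 144.4 μm/a
  total first-year rate 181.2 μm/a
Convert to mass loss: 181.2 μm/a × 7.85 g/cm³ = 1423 g·m⁻²·a⁻¹

r_corr = 1.42e+03 g·m⁻²·a⁻¹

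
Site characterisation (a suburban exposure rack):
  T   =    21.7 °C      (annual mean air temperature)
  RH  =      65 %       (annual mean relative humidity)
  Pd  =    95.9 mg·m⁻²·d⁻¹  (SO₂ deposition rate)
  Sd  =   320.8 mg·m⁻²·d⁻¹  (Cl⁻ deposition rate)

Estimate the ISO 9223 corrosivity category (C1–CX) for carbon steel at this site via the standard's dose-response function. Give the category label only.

C5

carbon steel: temperature factor f = -0.054·(11.7) = -0.6318
  sulphur-dioxide contribution → 37.04 μm/a
  chloride contribution → 74.3 μm/a
  ⇒ r_corr(carbon steel) = 111.3 μm/a
ISO 9223 Table 2 (carbon steel): 80 < 111 ≤ 200 μm/a ⇒ C5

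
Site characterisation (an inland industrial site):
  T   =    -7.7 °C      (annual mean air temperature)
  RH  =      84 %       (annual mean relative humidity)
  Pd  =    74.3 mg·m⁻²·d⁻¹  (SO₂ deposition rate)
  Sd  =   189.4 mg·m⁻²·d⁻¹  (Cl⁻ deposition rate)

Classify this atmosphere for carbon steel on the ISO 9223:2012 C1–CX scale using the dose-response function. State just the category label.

C3

carbon steel: temperature factor f = +0.150·(-17.7) = -2.6550
  Pd branch = 1.77·Pd^0.52·e^(0.02·RH+f) = 6.273 μm/a
  Sd branch = 0.102·Sd^0.62·e^(0.033·RH+0.04·T) = 30.95 μm/a
  sum: 6.273 + 30.95 → r_corr = 37.22 μm/a
Category bounds: 25…50 μm/a bracket r_corr ⇒ C3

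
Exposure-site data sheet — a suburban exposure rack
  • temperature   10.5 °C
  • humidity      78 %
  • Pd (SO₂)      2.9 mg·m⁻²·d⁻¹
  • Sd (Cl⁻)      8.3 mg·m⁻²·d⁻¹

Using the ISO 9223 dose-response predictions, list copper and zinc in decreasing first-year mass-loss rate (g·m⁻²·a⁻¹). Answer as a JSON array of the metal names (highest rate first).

["copper", "zinc"]

copper: f(T) = -0.080·(T−10) [T>10 °C] = -0.0400
  sulphur-dioxide contribution → 0.6695 μm/a
  chloride contribution → 0.5033 μm/a
  total first-year rate 1.173 μm/a
  mass loss = 1.173 μm/a × 8.96 g/cm³ = 10.51 g·m⁻²·a⁻¹
zinc: temperature factor f = -0.071·(0.5) = -0.0355
  sulphur-dioxide contribution → 0.7192 μm/a
  chloride contribution → 0.2664 μm/a
  ⇒ r_corr(zinc) = 0.9856 μm/a
  mass loss = 0.9856 μm/a × 7.14 g/cm³ = 7.037 g·m⁻²·a⁻¹
Ordering by g·m⁻²·a⁻¹: copper (10.5) > zinc (7.04)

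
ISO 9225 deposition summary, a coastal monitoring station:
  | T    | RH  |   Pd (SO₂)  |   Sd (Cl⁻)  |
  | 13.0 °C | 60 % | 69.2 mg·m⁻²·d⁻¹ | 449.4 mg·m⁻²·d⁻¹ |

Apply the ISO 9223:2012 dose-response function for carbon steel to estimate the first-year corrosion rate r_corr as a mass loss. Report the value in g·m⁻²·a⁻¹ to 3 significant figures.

carbon steel: temperature factor f = -0.054·(3.0) = -0.1620
  Pd branch = 1.77·Pd^0.52·e^(0.02·RH+f) = 45.25 μm/a
  Cl⁻ term: 0.102·449.4^0.62·exp(0.033·60+0.04·13.0) = 54.82
  sum: 45.25 + 54.82 → r_corr = 100.1 μm/a
Convert to mass loss: 100.1 μm/a × 7.85 g/cm³ = 785.6 g·m⁻²·a⁻¹

r_corr = 786 g·m⁻²·a⁻¹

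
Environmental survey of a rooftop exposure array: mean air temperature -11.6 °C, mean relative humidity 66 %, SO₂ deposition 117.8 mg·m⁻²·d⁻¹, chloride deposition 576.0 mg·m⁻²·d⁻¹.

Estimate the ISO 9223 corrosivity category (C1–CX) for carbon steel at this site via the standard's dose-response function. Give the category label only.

C3

carbon steel: f(T) = +0.150·(T−10) [T≤10 °C] = -3.2400
  sulphur-dioxide contribution → 3.098 μm/a
  chloride contribution → 29.14 μm/a
  ⇒ r_corr(carbon steel) = 32.24 μm/a
32.2 μm/a falls in (25, 50] for carbon steel → category C3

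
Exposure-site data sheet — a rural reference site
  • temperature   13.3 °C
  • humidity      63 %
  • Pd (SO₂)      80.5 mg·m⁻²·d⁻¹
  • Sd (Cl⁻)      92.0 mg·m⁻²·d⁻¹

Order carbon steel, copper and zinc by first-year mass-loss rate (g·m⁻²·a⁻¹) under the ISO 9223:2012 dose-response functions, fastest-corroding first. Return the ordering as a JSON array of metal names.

["carbon steel", "zinc", "copper"]

carbon steel: temperature factor f = -0.054·(3.3) = -0.1782
  sulphur-dioxide contribution → 51.15 μm/a
  chloride contribution → 22.91 μm/a
  total first-year rate 74.06 μm/a
  mass loss = 74.06 μm/a × 7.85 g/cm³ = 581.4 g·m⁻²·a⁻¹
copper: f(T) = -0.080·(T−10) [T>10 °C] = -0.2640
  sulphur-dioxide contribution → 0.5241 μm/a
  chloride contribution → 0.6441 μm/a
  total first-year rate 1.168 μm/a
  mass loss = 1.168 μm/a × 8.96 g/cm³ = 10.47 g·m⁻²·a⁻¹
zinc: f(T) = -0.071·(T−10) [T>10 °C] = -0.2343
  sulphur-dioxide contribution → 1.276 μm/a
  chloride contribution → 1.181 μm/a
  ⇒ r_corr(zinc) = 2.457 μm/a
  mass loss = 2.457 μm/a × 7.14 g/cm³ = 17.55 g·m⁻²·a⁻¹
Ordering by g·m⁻²·a⁻¹: carbon steel (581) > zinc (17.5) > copper (10.5)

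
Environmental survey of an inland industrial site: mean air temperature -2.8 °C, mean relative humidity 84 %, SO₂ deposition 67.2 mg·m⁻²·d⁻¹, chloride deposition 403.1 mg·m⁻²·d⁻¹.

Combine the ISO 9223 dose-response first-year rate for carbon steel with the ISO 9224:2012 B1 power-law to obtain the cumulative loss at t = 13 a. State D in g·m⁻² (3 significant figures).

carbon steel: temperature factor f = +0.150·(-12.8) = -1.9200
  Pd branch = 1.77·Pd^0.52·e^(0.02·RH+f) = 12.42 μm/a
  Sd branch = 0.102·Sd^0.62·e^(0.033·RH+0.04·T) = 60.14 μm/a
  r_corr = 12.42 + 60.14 = 72.56 μm/a
ISO 9224: D(t) = r_corr · t^b with b = 0.523 (carbon steel, B1)
  D(13) = 72.56 × 13^0.523 = 72.56 × 3.825 = 277.5 μm
  Mass loss = 277.5 μm × 7.85 g/cm³ = 2178 g·m⁻²

D(13) = 2.18e+03 g·m⁻²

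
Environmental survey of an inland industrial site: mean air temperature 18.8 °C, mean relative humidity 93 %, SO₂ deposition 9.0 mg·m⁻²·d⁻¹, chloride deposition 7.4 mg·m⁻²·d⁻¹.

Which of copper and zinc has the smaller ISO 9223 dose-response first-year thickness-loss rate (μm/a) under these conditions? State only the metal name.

copper: f(T) = -0.080·(T−10) [T>10 °C] = -0.7040
  sulphur-dioxide contribution → 1.121 μm/a
  chloride contribution → 1.257 μm/a
  total first-year rate 2.379 μm/a
zinc: temperature factor f = -0.071·(8.8) = -0.6248
  sulphur-dioxide contribution → 1.309 μm/a
  chloride contribution → 0.5697 μm/a
  total first-year rate 1.879 μm/a
Ordering by μm/a: copper (2.38) > zinc (1.88)

zinc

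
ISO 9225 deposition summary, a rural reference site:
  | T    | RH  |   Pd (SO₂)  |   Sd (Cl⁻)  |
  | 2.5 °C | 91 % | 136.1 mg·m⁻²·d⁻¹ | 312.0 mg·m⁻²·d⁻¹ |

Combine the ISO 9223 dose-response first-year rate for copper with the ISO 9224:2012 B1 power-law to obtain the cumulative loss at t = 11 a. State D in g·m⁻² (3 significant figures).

D(11) = 134 g·m⁻²

copper: temperature factor f = +0.126·(-7.5) = -0.9450
  Pd branch = 0.0053·Pd^0.26·e^(0.059·RH+f) = 1.586 μm/a
  Sd branch = 0.01025·Sd^0.27·e^(0.036·RH+0.049·T) = 1.446 μm/a
  r_corr = 1.586 + 1.446 = 3.032 μm/a
Power-law: D(11) = r_corr · 11^0.667
  D(11) = 3.032 × 11^0.667 = 3.032 × 4.95 = 15.01 μm
  Mass loss = 15.01 μm × 8.96 g/cm³ = 134.5 g·m⁻²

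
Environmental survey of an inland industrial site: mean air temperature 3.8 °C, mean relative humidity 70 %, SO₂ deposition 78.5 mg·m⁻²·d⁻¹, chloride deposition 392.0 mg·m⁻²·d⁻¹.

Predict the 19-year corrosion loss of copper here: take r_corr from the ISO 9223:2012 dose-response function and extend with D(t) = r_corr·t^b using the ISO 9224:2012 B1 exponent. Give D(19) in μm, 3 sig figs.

D(19) = 8.83 μm

copper: f(T) = +0.126·(T−10) [T≤10 °C] = -0.7812
  SO₂ term: 0.0053·78.5^0.26·exp(0.059·70-0.7812) = 0.4691
  Cl⁻ term: 0.01025·392.0^0.27·exp(0.036·70+0.049·3.8) = 0.7695
  r_corr = 0.4691 + 0.7695 = 1.239 μm/a
Long-term exponent b (ISO 9224 Table 2, B1) = 0.667
  D(19) = 1.239 × 19^0.667 = 1.239 × 7.127 = 8.828 μm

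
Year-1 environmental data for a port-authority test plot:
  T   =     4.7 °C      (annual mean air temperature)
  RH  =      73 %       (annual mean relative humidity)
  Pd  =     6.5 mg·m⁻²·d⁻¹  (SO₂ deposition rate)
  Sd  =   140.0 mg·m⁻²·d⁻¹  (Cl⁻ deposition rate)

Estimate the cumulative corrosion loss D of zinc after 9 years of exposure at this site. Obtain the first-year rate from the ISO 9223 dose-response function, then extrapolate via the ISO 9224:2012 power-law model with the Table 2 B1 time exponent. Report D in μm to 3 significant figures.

zinc: temperature factor f = +0.038·(-5.3) = -0.2014
  Pd branch = 0.0129·Pd^0.44·e^(0.046·RH+f) = 0.6905 μm/a
  Sd branch = 0.0175·Sd^0.57·e^(0.008·RH+0.085·T) = 0.7825 μm/a
  r_corr = 0.6905 + 0.7825 = 1.473 μm/a
Long-term exponent b (ISO 9224 Table 2, B1) = 0.813
  D(9) = 1.473 × 9^0.813 = 1.473 × 5.968 = 8.79 μm

D(9) = 8.79 μm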